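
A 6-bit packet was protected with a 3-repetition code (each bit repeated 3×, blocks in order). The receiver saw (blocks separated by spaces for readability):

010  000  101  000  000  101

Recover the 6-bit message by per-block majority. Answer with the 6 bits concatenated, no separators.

001001

Block 1 (010): 1 one → 0
Block 2 (000): 0 ones → 0
Block 3 (101): 2 ones → 1
Block 4 (000): 0 ones → 0
Block 5 (000): 0 ones → 0
Block 6 (101): 2 ones → 1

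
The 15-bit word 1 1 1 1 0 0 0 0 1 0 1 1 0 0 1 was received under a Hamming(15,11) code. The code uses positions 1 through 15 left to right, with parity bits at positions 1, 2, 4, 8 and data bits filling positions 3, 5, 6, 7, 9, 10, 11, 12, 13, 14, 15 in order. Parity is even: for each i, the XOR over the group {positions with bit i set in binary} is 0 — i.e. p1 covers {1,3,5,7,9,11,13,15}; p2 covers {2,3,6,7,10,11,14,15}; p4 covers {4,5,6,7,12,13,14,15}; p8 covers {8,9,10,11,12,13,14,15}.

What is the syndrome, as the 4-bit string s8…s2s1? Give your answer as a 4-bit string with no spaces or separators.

s1 (pos 1,3,5,7,9,11,13,15): 1⊕1⊕0⊕0⊕1⊕1⊕0⊕1 = 1
s2 (pos 2,3,6,7,10,11,14,15): 1⊕1⊕0⊕0⊕0⊕1⊕0⊕1 = 0
s4 (pos 4,5,6,7,12,13,14,15): 1⊕0⊕0⊕0⊕1⊕0⊕0⊕1 = 1
s8 (pos 8,9,10,11,12,13,14,15): 0⊕1⊕0⊕1⊕1⊕0⊕0⊕1 = 0
Syndrome s8…s1 = 0101 → error at position 5.

0101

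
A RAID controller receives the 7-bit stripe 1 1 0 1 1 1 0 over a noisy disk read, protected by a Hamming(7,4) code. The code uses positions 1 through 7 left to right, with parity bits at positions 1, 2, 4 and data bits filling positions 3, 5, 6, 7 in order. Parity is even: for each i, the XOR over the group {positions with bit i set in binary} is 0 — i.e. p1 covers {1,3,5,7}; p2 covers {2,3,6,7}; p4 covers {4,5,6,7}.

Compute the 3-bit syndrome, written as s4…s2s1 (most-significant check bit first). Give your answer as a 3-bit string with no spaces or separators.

s1 (pos 1,3,5,7): 1⊕0⊕1⊕0 = 0
s2 (pos 2,3,6,7): 1⊕0⊕1⊕0 = 0
s4 (pos 4,5,6,7): 1⊕1⊕1⊕0 = 1
Syndrome s4…s1 = 100 → error at position 4.

100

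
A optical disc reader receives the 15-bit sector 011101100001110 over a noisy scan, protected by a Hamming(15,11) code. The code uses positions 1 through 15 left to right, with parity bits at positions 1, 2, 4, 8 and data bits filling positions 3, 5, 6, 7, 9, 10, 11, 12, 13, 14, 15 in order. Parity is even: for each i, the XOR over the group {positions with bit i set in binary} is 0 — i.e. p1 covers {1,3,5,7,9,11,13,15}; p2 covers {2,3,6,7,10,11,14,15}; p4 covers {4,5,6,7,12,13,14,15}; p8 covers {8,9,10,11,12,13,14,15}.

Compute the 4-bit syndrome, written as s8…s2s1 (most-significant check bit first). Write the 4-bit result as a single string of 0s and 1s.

1011

s1 (pos 1,3,5,7,9,11,13,15): 0⊕1⊕0⊕1⊕0⊕0⊕1⊕0 = 1
s2 (pos 2,3,6,7,10,11,14,15): 1⊕1⊕1⊕1⊕0⊕0⊕1⊕0 = 1
s4 (pos 4,5,6,7,12,13,14,15): 1⊕0⊕1⊕1⊕1⊕1⊕1⊕0 = 0
s8 (pos 8,9,10,11,12,13,14,15): 0⊕0⊕0⊕0⊕1⊕1⊕1⊕0 = 1
Syndrome s8…s1 = 1011 → error at position 11.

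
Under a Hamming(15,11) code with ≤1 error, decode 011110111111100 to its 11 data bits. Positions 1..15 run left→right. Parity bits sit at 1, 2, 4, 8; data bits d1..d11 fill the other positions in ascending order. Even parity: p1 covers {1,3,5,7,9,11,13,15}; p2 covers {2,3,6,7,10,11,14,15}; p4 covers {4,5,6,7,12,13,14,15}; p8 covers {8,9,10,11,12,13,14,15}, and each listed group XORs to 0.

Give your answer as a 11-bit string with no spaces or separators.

11111111100

s1 (pos 1,3,5,7,9,11,13,15): 0⊕1⊕1⊕1⊕1⊕1⊕1⊕0 = 0
s2 (pos 2,3,6,7,10,11,14,15): 1⊕1⊕0⊕1⊕1⊕1⊕0⊕0 = 1
s4 (pos 4,5,6,7,12,13,14,15): 1⊕1⊕0⊕1⊕1⊕1⊕0⊕0 = 1
s8 (pos 8,9,10,11,12,13,14,15): 1⊕1⊕1⊕1⊕1⊕1⊕0⊕0 = 0
Syndrome s8…s1 = 0110 → error at position 6.
Flip position 6: 011110111111100 → 011111111111100
Read data bits from positions 3,5,6,7,9,10,11,12,13,14,15: 11111111100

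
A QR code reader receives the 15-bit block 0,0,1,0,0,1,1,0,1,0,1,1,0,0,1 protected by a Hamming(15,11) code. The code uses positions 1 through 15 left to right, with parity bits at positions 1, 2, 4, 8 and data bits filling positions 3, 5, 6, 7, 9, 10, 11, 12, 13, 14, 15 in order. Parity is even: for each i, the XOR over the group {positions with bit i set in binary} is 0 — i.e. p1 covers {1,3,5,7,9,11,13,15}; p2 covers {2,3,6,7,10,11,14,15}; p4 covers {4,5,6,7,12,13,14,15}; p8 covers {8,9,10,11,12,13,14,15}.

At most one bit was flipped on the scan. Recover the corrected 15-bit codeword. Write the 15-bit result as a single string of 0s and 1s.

000001101011001

s1 (pos 1,3,5,7,9,11,13,15): 0⊕1⊕0⊕1⊕1⊕1⊕0⊕1 = 1
s2 (pos 2,3,6,7,10,11,14,15): 0⊕1⊕1⊕1⊕0⊕1⊕0⊕1 = 1
s4 (pos 4,5,6,7,12,13,14,15): 0⊕0⊕1⊕1⊕1⊕0⊕0⊕1 = 0
s8 (pos 8,9,10,11,12,13,14,15): 0⊕1⊕0⊕1⊕1⊕0⊕0⊕1 = 0
Syndrome s8…s1 = 0011 → error at position 3.
Flip position 3: 001001101011001 → 000001101011001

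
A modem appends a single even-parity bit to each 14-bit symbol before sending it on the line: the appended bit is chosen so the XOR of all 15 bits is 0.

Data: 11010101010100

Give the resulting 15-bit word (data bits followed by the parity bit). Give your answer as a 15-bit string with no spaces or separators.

110101010101001

XOR of the 14 data bits: 1⊕1⊕0⊕1⊕0⊕1⊕0⊕1⊕0⊕1⊕0⊕1⊕0⊕0 = 1
Parity bit = 1 (so all 15 bits XOR to 0).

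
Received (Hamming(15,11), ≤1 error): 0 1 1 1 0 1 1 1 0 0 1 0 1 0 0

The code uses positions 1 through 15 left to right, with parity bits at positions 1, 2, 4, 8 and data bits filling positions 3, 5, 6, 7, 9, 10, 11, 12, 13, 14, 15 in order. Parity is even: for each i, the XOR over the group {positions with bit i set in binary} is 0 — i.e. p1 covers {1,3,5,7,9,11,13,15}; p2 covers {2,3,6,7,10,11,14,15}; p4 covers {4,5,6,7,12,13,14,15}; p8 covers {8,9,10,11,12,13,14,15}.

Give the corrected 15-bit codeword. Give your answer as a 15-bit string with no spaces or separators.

011101110110100

s1 (pos 1,3,5,7,9,11,13,15): 0⊕1⊕0⊕1⊕0⊕1⊕1⊕0 = 0
s2 (pos 2,3,6,7,10,11,14,15): 1⊕1⊕1⊕1⊕0⊕1⊕0⊕0 = 1
s4 (pos 4,5,6,7,12,13,14,15): 1⊕0⊕1⊕1⊕0⊕1⊕0⊕0 = 0
s8 (pos 8,9,10,11,12,13,14,15): 1⊕0⊕0⊕1⊕0⊕1⊕0⊕0 = 1
Syndrome s8…s1 = 1010 → error at position 10.
Flip position 10: 011101110010100 → 011101110110100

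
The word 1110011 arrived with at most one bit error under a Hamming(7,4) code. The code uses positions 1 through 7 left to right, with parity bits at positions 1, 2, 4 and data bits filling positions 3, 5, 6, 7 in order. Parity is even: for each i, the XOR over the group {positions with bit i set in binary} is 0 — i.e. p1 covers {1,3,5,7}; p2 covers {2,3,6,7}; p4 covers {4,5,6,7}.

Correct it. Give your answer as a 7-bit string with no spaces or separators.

s1 (pos 1,3,5,7): 1⊕1⊕0⊕1 = 1
s2 (pos 2,3,6,7): 1⊕1⊕1⊕1 = 0
s4 (pos 4,5,6,7): 0⊕0⊕1⊕1 = 0
Syndrome s4…s1 = 001 → error at position 1.
Flip position 1: 1110011 → 0110011

0110011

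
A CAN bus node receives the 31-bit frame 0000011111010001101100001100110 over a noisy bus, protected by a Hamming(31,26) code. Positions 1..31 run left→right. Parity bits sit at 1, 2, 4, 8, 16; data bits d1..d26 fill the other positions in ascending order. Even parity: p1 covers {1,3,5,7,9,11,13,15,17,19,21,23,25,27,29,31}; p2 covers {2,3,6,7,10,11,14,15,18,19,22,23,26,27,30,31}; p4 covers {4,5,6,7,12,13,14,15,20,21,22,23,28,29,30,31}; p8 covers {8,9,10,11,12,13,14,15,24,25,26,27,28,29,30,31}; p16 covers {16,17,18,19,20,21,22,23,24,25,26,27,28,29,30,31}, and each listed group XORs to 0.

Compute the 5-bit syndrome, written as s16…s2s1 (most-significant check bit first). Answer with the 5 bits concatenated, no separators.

s1 (pos 1,3,5,7,9,11,13,15,17,19,21,23,25,27,29,31): 0⊕0⊕0⊕1⊕1⊕0⊕0⊕0⊕1⊕1⊕0⊕0⊕1⊕0⊕1⊕0 = 0
s2 (pos 2,3,6,7,10,11,14,15,18,19,22,23,26,27,30,31): 0⊕0⊕1⊕1⊕1⊕0⊕0⊕0⊕0⊕1⊕0⊕0⊕1⊕0⊕1⊕0 = 0
s4 (pos 4,5,6,7,12,13,14,15,20,21,22,23,28,29,30,31): 0⊕0⊕1⊕1⊕1⊕0⊕0⊕0⊕1⊕0⊕0⊕0⊕0⊕1⊕1⊕0 = 0
s8 (pos 8,9,10,11,12,13,14,15,24,25,26,27,28,29,30,31): 1⊕1⊕1⊕0⊕1⊕0⊕0⊕0⊕0⊕1⊕1⊕0⊕0⊕1⊕1⊕0 = 0
s16 (pos 16,17,18,19,20,21,22,23,24,25,26,27,28,29,30,31): 1⊕1⊕0⊕1⊕1⊕0⊕0⊕0⊕0⊕1⊕1⊕0⊕0⊕1⊕1⊕0 = 0
Syndrome s16…s1 = 00000 → no error.

00000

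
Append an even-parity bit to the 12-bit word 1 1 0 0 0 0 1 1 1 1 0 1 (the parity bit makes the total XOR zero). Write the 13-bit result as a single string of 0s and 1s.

1100001111011

XOR of the 12 data bits: 1⊕1⊕0⊕0⊕0⊕0⊕1⊕1⊕1⊕1⊕0⊕1 = 1
Parity bit = 1 (so all 13 bits XOR to 0).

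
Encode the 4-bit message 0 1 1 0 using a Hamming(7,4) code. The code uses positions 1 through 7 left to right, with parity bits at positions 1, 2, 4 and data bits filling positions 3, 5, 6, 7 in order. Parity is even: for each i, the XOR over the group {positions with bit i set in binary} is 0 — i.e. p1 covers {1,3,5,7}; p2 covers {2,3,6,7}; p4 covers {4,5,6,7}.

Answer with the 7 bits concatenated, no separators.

1100110

Place data at non-parity positions: p1 p2 0 p4 1 1 0
p1 (pos 1,3,5,7): XOR of data positions = 0⊕1⊕0 = 1
p2 (pos 2,3,6,7): XOR of data positions = 0⊕1⊕0 = 1
p4 (pos 4,5,6,7): XOR of data positions = 1⊕1⊕0 = 0
Codeword: 1100110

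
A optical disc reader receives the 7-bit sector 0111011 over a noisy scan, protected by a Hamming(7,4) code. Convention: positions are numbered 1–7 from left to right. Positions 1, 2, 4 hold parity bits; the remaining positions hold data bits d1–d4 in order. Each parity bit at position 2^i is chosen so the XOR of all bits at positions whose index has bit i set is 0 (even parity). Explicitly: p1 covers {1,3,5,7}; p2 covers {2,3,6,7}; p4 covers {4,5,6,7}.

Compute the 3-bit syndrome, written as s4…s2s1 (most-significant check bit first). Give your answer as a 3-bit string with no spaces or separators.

100

s1 (pos 1,3,5,7): 0⊕1⊕0⊕1 = 0
s2 (pos 2,3,6,7): 1⊕1⊕1⊕1 = 0
s4 (pos 4,5,6,7): 1⊕0⊕1⊕1 = 1
Syndrome s4…s1 = 100 → error at position 4.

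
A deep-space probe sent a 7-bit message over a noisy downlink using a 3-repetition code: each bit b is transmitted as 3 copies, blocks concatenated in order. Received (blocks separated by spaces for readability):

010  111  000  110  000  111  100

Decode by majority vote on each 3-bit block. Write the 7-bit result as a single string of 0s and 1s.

Block 1 (010): 1 one → 0
Block 2 (111): 3 ones → 1
Block 3 (000): 0 ones → 0
Block 4 (110): 2 ones → 1
Block 5 (000): 0 ones → 0
Block 6 (111): 3 ones → 1
Block 7 (100): 1 one → 0

0101010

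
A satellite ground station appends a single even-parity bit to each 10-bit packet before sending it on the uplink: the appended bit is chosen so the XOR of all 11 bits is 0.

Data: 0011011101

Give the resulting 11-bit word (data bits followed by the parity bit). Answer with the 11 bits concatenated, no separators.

XOR of the 10 data bits: 0⊕0⊕1⊕1⊕0⊕1⊕1⊕1⊕0⊕1 = 0
Parity bit = 0 (so all 11 bits XOR to 0).

00110111010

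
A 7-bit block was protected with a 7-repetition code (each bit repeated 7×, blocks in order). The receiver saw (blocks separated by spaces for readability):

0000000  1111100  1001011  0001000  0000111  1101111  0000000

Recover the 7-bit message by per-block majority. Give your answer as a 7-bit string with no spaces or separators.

Block 1 (0000000): 0 ones → 0
Block 2 (1111100): 5 ones → 1
Block 3 (1001011): 4 ones → 1
Block 4 (0001000): 1 one → 0
Block 5 (0000111): 3 ones → 0
Block 6 (1101111): 6 ones → 1
Block 7 (0000000): 0 ones → 0

0110010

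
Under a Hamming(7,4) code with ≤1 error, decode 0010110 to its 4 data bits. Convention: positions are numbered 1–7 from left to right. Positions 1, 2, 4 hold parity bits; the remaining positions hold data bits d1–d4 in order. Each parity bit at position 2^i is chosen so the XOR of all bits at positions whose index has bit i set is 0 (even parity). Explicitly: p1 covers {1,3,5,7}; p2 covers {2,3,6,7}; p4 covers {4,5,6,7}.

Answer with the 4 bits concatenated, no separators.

s1 (pos 1,3,5,7): 0⊕1⊕1⊕0 = 0
s2 (pos 2,3,6,7): 0⊕1⊕1⊕0 = 0
s4 (pos 4,5,6,7): 0⊕1⊕1⊕0 = 0
Syndrome s4…s1 = 000 → no error.
Read data bits from positions 3,5,6,7: 1110

1110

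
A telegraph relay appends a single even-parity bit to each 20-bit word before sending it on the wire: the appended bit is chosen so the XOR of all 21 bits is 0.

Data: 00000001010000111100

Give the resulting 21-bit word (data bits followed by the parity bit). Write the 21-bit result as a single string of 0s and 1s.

XOR of the 20 data bits: 0⊕0⊕0⊕0⊕0⊕0⊕0⊕1⊕0⊕1⊕0⊕0⊕0⊕0⊕1⊕1⊕1⊕1⊕0⊕0 = 0
Parity bit = 0 (so all 21 bits XOR to 0).

000000010100001111000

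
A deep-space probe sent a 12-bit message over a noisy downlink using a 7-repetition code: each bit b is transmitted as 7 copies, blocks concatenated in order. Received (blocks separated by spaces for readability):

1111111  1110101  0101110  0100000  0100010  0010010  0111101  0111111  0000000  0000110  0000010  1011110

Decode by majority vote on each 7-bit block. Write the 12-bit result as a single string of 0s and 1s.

111000110001

Block 1 (1111111): 7 ones → 1
Block 2 (1110101): 5 ones → 1
Block 3 (0101110): 4 ones → 1
Block 4 (0100000): 1 one → 0
Block 5 (0100010): 2 ones → 0
Block 6 (0010010): 2 ones → 0
Block 7 (0111101): 5 ones → 1
Block 8 (0111111): 6 ones → 1
Block 9 (0000000): 0 ones → 0
Block 10 (0000110): 2 ones → 0
Block 11 (0000010): 1 one → 0
Block 12 (1011110): 5 ones → 1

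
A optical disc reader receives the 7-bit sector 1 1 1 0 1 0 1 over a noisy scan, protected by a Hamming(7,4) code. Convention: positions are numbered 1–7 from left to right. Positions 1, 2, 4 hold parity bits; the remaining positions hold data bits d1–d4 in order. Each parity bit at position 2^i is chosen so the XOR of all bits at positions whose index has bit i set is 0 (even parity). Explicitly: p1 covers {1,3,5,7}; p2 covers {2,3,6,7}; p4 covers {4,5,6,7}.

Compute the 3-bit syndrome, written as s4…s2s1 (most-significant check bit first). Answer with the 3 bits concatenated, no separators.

s1 (pos 1,3,5,7): 1⊕1⊕1⊕1 = 0
s2 (pos 2,3,6,7): 1⊕1⊕0⊕1 = 1
s4 (pos 4,5,6,7): 0⊕1⊕0⊕1 = 0
Syndrome s4…s1 = 010 → error at position 2.

010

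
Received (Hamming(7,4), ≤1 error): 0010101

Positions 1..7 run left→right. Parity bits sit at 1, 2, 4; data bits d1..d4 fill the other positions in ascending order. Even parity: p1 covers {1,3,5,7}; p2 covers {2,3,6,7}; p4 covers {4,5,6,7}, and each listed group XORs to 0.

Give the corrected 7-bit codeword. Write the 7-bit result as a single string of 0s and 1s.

s1 (pos 1,3,5,7): 0⊕1⊕1⊕1 = 1
s2 (pos 2,3,6,7): 0⊕1⊕0⊕1 = 0
s4 (pos 4,5,6,7): 0⊕1⊕0⊕1 = 0
Syndrome s4…s1 = 001 → error at position 1.
Flip position 1: 0010101 → 1010101

1010101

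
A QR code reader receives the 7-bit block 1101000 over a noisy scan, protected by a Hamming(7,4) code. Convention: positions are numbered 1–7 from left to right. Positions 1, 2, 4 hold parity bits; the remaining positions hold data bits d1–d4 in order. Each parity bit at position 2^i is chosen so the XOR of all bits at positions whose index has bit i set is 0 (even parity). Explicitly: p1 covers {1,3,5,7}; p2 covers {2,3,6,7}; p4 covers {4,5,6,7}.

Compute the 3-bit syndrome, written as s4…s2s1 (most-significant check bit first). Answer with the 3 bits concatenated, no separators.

s1 (pos 1,3,5,7): 1⊕0⊕0⊕0 = 1
s2 (pos 2,3,6,7): 1⊕0⊕0⊕0 = 1
s4 (pos 4,5,6,7): 1⊕0⊕0⊕0 = 1
Syndrome s4…s1 = 111 → error at position 7.

111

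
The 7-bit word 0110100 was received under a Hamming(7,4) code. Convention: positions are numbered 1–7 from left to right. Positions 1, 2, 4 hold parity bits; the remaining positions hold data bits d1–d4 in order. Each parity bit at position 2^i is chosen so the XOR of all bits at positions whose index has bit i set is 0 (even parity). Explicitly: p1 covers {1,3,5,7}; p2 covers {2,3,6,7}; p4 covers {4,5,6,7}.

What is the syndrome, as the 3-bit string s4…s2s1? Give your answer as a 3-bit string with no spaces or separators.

s1 (pos 1,3,5,7): 0⊕1⊕1⊕0 = 0
s2 (pos 2,3,6,7): 1⊕1⊕0⊕0 = 0
s4 (pos 4,5,6,7): 0⊕1⊕0⊕0 = 1
Syndrome s4…s1 = 100 → error at position 4.

100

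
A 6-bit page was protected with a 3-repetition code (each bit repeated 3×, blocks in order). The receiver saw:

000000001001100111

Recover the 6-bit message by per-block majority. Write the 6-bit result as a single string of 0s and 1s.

000001

Block 1 (000): 0 ones → 0
Block 2 (000): 0 ones → 0
Block 3 (001): 1 one → 0
Block 4 (001): 1 one → 0
Block 5 (100): 1 one → 0
Block 6 (111): 3 ones → 1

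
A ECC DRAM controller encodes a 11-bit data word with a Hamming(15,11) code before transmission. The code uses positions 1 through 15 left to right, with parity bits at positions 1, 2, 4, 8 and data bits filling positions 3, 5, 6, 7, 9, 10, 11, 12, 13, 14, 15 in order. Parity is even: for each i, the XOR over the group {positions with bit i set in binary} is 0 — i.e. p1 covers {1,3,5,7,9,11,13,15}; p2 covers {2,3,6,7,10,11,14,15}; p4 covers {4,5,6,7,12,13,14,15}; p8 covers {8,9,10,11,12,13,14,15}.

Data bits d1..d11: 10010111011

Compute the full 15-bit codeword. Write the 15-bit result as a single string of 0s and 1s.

001000110111011

Place data at non-parity positions: p1 p2 1 p4 0 0 1 p8 0 1 1 1 0 1 1
p1 (pos 1,3,5,7,9,11,13,15): XOR of data positions = 1⊕0⊕1⊕0⊕1⊕0⊕1 = 0
p2 (pos 2,3,6,7,10,11,14,15): XOR of data positions = 1⊕0⊕1⊕1⊕1⊕1⊕1 = 0
p4 (pos 4,5,6,7,12,13,14,15): XOR of data positions = 0⊕0⊕1⊕1⊕0⊕1⊕1 = 0
p8 (pos 8,9,10,11,12,13,14,15): XOR of data positions = 0⊕1⊕1⊕1⊕0⊕1⊕1 = 1
Codeword: 001000110111011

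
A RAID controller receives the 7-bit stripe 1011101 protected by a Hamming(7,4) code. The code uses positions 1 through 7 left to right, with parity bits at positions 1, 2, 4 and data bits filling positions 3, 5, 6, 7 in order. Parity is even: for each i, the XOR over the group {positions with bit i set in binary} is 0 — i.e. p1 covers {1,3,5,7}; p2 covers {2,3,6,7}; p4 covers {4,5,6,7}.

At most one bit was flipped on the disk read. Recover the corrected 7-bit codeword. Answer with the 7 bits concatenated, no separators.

s1 (pos 1,3,5,7): 1⊕1⊕1⊕1 = 0
s2 (pos 2,3,6,7): 0⊕1⊕0⊕1 = 0
s4 (pos 4,5,6,7): 1⊕1⊕0⊕1 = 1
Syndrome s4…s1 = 100 → error at position 4.
Flip position 4: 1011101 → 1010101

1010101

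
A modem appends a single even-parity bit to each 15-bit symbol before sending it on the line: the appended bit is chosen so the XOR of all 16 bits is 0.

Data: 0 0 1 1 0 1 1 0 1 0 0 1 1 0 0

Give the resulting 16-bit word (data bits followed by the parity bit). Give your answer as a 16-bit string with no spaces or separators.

0011011010011001

XOR of the 15 data bits: 0⊕0⊕1⊕1⊕0⊕1⊕1⊕0⊕1⊕0⊕0⊕1⊕1⊕0⊕0 = 1
Parity bit = 1 (so all 16 bits XOR to 0).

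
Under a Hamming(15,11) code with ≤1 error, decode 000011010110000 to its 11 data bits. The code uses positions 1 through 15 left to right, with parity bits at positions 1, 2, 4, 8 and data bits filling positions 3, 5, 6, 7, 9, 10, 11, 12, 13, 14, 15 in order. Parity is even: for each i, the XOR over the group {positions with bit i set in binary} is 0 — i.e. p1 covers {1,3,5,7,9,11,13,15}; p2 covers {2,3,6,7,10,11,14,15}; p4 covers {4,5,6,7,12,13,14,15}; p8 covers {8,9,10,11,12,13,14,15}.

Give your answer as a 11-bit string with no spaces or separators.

s1 (pos 1,3,5,7,9,11,13,15): 0⊕0⊕1⊕0⊕0⊕1⊕0⊕0 = 0
s2 (pos 2,3,6,7,10,11,14,15): 0⊕0⊕1⊕0⊕1⊕1⊕0⊕0 = 1
s4 (pos 4,5,6,7,12,13,14,15): 0⊕1⊕1⊕0⊕0⊕0⊕0⊕0 = 0
s8 (pos 8,9,10,11,12,13,14,15): 1⊕0⊕1⊕1⊕0⊕0⊕0⊕0 = 1
Syndrome s8…s1 = 1010 → error at position 10.
Flip position 10: 000011010110000 → 000011010010000
Read data bits from positions 3,5,6,7,9,10,11,12,13,14,15: 01100010000

01100010000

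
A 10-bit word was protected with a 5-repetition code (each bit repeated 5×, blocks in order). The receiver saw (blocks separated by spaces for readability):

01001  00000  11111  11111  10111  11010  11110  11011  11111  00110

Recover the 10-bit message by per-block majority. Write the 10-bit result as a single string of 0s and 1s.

0011111110

Block 1 (01001): 2 ones → 0
Block 2 (00000): 0 ones → 0
Block 3 (11111): 5 ones → 1
Block 4 (11111): 5 ones → 1
Block 5 (10111): 4 ones → 1
Block 6 (11010): 3 ones → 1
Block 7 (11110): 4 ones → 1
Block 8 (11011): 4 ones → 1
Block 9 (11111): 5 ones → 1
Block 10 (00110): 2 ones → 0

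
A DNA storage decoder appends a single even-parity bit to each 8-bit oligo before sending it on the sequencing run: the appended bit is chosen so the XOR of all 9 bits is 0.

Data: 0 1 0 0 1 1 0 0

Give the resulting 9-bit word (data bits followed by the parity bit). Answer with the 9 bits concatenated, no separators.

XOR of the 8 data bits: 0⊕1⊕0⊕0⊕1⊕1⊕0⊕0 = 1
Parity bit = 1 (so all 9 bits XOR to 0).

010011001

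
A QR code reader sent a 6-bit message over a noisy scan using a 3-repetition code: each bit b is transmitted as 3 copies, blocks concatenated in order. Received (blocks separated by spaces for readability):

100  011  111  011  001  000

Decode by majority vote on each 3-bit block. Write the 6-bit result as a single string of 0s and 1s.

011100

Block 1 (100): 1 one → 0
Block 2 (011): 2 ones → 1
Block 3 (111): 3 ones → 1
Block 4 (011): 2 ones → 1
Block 5 (001): 1 one → 0
Block 6 (000): 0 ones → 0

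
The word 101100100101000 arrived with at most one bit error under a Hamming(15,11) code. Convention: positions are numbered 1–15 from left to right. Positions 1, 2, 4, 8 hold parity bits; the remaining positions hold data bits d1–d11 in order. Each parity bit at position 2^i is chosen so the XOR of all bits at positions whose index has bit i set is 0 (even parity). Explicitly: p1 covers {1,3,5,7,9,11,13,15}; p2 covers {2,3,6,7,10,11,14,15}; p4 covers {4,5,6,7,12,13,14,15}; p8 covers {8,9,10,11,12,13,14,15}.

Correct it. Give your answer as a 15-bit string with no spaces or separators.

s1 (pos 1,3,5,7,9,11,13,15): 1⊕1⊕0⊕1⊕0⊕0⊕0⊕0 = 1
s2 (pos 2,3,6,7,10,11,14,15): 0⊕1⊕0⊕1⊕1⊕0⊕0⊕0 = 1
s4 (pos 4,5,6,7,12,13,14,15): 1⊕0⊕0⊕1⊕1⊕0⊕0⊕0 = 1
s8 (pos 8,9,10,11,12,13,14,15): 0⊕0⊕1⊕0⊕1⊕0⊕0⊕0 = 0
Syndrome s8…s1 = 0111 → error at position 7.
Flip position 7: 101100100101000 → 101100000101000

101100000101000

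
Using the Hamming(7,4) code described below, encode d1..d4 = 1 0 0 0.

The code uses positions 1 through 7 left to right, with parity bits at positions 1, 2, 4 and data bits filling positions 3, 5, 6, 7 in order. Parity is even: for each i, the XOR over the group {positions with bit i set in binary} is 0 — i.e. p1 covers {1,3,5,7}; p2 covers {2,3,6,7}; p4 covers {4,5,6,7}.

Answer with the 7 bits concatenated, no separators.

1110000

Place data at non-parity positions: p1 p2 1 p4 0 0 0
p1 (pos 1,3,5,7): XOR of data positions = 1⊕0⊕0 = 1
p2 (pos 2,3,6,7): XOR of data positions = 1⊕0⊕0 = 1
p4 (pos 4,5,6,7): XOR of data positions = 0⊕0⊕0 = 0
Codeword: 1110000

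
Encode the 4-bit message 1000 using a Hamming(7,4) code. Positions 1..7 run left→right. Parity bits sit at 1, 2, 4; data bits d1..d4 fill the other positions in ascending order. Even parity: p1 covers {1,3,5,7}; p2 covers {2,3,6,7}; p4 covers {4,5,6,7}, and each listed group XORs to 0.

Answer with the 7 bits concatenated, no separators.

1110000

Place data at non-parity positions: p1 p2 1 p4 0 0 0
p1 (pos 1,3,5,7): XOR of data positions = 1⊕0⊕0 = 1
p2 (pos 2,3,6,7): XOR of data positions = 1⊕0⊕0 = 1
p4 (pos 4,5,6,7): XOR of data positions = 0⊕0⊕0 = 0
Codeword: 1110000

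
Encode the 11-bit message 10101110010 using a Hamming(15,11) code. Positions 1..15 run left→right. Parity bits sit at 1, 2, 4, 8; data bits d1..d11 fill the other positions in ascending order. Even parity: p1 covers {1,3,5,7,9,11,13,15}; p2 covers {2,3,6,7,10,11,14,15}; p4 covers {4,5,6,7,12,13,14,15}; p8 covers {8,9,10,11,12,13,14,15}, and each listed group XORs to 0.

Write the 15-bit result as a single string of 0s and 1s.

Place data at non-parity positions: p1 p2 1 p4 0 1 0 p8 1 1 1 0 0 1 0
p1 (pos 1,3,5,7,9,11,13,15): XOR of data positions = 1⊕0⊕0⊕1⊕1⊕0⊕0 = 1
p2 (pos 2,3,6,7,10,11,14,15): XOR of data positions = 1⊕1⊕0⊕1⊕1⊕1⊕0 = 1
p4 (pos 4,5,6,7,12,13,14,15): XOR of data positions = 0⊕1⊕0⊕0⊕0⊕1⊕0 = 0
p8 (pos 8,9,10,11,12,13,14,15): XOR of data positions = 1⊕1⊕1⊕0⊕0⊕1⊕0 = 0
Codeword: 111001001110010

111001001110010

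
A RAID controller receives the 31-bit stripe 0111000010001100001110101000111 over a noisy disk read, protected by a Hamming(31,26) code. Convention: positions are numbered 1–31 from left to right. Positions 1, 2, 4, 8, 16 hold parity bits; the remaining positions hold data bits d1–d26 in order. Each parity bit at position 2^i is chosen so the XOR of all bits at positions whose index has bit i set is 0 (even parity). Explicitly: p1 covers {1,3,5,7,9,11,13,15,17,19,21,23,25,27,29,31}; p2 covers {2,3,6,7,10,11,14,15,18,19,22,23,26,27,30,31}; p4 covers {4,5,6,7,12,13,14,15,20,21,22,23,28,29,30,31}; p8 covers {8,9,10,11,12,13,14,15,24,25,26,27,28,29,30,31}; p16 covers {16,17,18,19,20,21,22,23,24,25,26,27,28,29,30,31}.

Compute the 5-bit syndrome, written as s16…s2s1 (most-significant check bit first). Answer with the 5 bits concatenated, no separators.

01111

s1 (pos 1,3,5,7,9,11,13,15,17,19,21,23,25,27,29,31): 0⊕1⊕0⊕0⊕1⊕0⊕1⊕0⊕0⊕1⊕1⊕1⊕1⊕0⊕1⊕1 = 1
s2 (pos 2,3,6,7,10,11,14,15,18,19,22,23,26,27,30,31): 1⊕1⊕0⊕0⊕0⊕0⊕1⊕0⊕0⊕1⊕0⊕1⊕0⊕0⊕1⊕1 = 1
s4 (pos 4,5,6,7,12,13,14,15,20,21,22,23,28,29,30,31): 1⊕0⊕0⊕0⊕0⊕1⊕1⊕0⊕1⊕1⊕0⊕1⊕0⊕1⊕1⊕1 = 1
s8 (pos 8,9,10,11,12,13,14,15,24,25,26,27,28,29,30,31): 0⊕1⊕0⊕0⊕0⊕1⊕1⊕0⊕0⊕1⊕0⊕0⊕0⊕1⊕1⊕1 = 1
s16 (pos 16,17,18,19,20,21,22,23,24,25,26,27,28,29,30,31): 0⊕0⊕0⊕1⊕1⊕1⊕0⊕1⊕0⊕1⊕0⊕0⊕0⊕1⊕1⊕1 = 0
Syndrome s16…s1 = 01111 → error at position 15.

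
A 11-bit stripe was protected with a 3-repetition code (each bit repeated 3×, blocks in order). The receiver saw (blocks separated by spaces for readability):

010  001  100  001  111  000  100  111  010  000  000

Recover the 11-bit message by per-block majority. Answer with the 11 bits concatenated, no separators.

00001001000

Block 1 (010): 1 one → 0
Block 2 (001): 1 one → 0
Block 3 (100): 1 one → 0
Block 4 (001): 1 one → 0
Block 5 (111): 3 ones → 1
Block 6 (000): 0 ones → 0
Block 7 (100): 1 one → 0
Block 8 (111): 3 ones → 1
Block 9 (010): 1 one → 0
Block 10 (000): 0 ones → 0
Block 11 (000): 0 ones → 0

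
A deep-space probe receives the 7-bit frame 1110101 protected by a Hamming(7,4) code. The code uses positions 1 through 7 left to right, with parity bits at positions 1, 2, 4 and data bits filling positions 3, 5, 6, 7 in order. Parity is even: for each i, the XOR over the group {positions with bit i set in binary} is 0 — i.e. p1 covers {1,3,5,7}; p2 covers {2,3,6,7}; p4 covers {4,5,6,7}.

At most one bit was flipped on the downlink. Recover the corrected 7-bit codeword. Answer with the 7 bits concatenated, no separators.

1010101

s1 (pos 1,3,5,7): 1⊕1⊕1⊕1 = 0
s2 (pos 2,3,6,7): 1⊕1⊕0⊕1 = 1
s4 (pos 4,5,6,7): 0⊕1⊕0⊕1 = 0
Syndrome s4…s1 = 010 → error at position 2.
Flip position 2: 1110101 → 1010101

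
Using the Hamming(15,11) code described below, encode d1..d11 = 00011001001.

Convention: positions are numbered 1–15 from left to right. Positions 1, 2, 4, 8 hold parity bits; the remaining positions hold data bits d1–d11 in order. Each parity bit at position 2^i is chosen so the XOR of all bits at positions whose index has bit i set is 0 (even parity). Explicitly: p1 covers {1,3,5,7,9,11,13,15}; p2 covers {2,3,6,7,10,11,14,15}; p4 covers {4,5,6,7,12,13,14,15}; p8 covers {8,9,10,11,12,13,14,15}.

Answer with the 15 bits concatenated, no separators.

100100111001001

Place data at non-parity positions: p1 p2 0 p4 0 0 1 p8 1 0 0 1 0 0 1
p1 (pos 1,3,5,7,9,11,13,15): XOR of data positions = 0⊕0⊕1⊕1⊕0⊕0⊕1 = 1
p2 (pos 2,3,6,7,10,11,14,15): XOR of data positions = 0⊕0⊕1⊕0⊕0⊕0⊕1 = 0
p4 (pos 4,5,6,7,12,13,14,15): XOR of data positions = 0⊕0⊕1⊕1⊕0⊕0⊕1 = 1
p8 (pos 8,9,10,11,12,13,14,15): XOR of data positions = 1⊕0⊕0⊕1⊕0⊕0⊕1 = 1
Codeword: 100100111001001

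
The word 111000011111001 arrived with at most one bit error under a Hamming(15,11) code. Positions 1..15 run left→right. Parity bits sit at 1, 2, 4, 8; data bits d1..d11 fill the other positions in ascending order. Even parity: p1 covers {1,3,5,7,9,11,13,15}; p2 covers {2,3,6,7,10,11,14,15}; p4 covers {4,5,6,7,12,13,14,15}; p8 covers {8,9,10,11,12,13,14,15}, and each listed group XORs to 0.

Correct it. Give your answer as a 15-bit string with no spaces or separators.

s1 (pos 1,3,5,7,9,11,13,15): 1⊕1⊕0⊕0⊕1⊕1⊕0⊕1 = 1
s2 (pos 2,3,6,7,10,11,14,15): 1⊕1⊕0⊕0⊕1⊕1⊕0⊕1 = 1
s4 (pos 4,5,6,7,12,13,14,15): 0⊕0⊕0⊕0⊕1⊕0⊕0⊕1 = 0
s8 (pos 8,9,10,11,12,13,14,15): 1⊕1⊕1⊕1⊕1⊕0⊕0⊕1 = 0
Syndrome s8…s1 = 0011 → error at position 3.
Flip position 3: 111000011111001 → 110000011111001

110000011111001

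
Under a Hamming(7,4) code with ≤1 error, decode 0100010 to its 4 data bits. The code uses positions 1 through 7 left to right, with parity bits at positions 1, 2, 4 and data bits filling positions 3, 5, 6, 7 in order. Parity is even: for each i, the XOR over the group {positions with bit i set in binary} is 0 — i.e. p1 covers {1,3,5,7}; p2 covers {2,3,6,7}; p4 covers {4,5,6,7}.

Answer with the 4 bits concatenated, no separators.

0010

s1 (pos 1,3,5,7): 0⊕0⊕0⊕0 = 0
s2 (pos 2,3,6,7): 1⊕0⊕1⊕0 = 0
s4 (pos 4,5,6,7): 0⊕0⊕1⊕0 = 1
Syndrome s4…s1 = 100 → error at position 4.
Flip position 4: 0100010 → 0101010
Read data bits from positions 3,5,6,7: 0010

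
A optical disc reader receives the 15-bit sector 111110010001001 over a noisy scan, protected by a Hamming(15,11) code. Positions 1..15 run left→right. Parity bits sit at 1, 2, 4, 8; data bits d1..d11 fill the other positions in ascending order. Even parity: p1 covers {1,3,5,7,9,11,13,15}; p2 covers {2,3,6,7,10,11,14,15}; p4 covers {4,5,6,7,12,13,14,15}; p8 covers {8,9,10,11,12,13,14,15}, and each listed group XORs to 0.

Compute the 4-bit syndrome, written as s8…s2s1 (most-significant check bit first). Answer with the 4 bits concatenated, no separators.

s1 (pos 1,3,5,7,9,11,13,15): 1⊕1⊕1⊕0⊕0⊕0⊕0⊕1 = 0
s2 (pos 2,3,6,7,10,11,14,15): 1⊕1⊕0⊕0⊕0⊕0⊕0⊕1 = 1
s4 (pos 4,5,6,7,12,13,14,15): 1⊕1⊕0⊕0⊕1⊕0⊕0⊕1 = 0
s8 (pos 8,9,10,11,12,13,14,15): 1⊕0⊕0⊕0⊕1⊕0⊕0⊕1 = 1
Syndrome s8…s1 = 1010 → error at position 10.

1010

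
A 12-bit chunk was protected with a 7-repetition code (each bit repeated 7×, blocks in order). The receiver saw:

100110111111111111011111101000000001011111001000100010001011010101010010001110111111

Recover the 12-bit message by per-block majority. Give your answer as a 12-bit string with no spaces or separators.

Block 1 (1001101): 4 ones → 1
Block 2 (1111111): 7 ones → 1
Block 3 (1111011): 6 ones → 1
Block 4 (1111010): 5 ones → 1
Block 5 (0000000): 0 ones → 0
Block 6 (1011111): 6 ones → 1
Block 7 (0010001): 2 ones → 0
Block 8 (0001000): 1 one → 0
Block 9 (1011010): 4 ones → 1
Block 10 (1010100): 3 ones → 0
Block 11 (1000111): 4 ones → 1
Block 12 (0111111): 6 ones → 1

111101001011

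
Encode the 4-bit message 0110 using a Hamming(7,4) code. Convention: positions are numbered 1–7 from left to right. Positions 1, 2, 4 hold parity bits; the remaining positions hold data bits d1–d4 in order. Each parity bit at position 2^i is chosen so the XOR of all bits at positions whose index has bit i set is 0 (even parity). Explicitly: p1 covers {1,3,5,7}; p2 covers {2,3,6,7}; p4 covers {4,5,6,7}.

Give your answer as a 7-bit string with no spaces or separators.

1100110

Place data at non-parity positions: p1 p2 0 p4 1 1 0
p1 (pos 1,3,5,7): XOR of data positions = 0⊕1⊕0 = 1
p2 (pos 2,3,6,7): XOR of data positions = 0⊕1⊕0 = 1
p4 (pos 4,5,6,7): XOR of data positions = 1⊕1⊕0 = 0
Codeword: 1100110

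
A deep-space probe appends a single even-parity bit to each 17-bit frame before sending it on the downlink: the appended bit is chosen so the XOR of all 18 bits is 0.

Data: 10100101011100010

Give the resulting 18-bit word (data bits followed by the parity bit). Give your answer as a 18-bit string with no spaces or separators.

XOR of the 17 data bits: 1⊕0⊕1⊕0⊕0⊕1⊕0⊕1⊕0⊕1⊕1⊕1⊕0⊕0⊕0⊕1⊕0 = 0
Parity bit = 0 (so all 18 bits XOR to 0).

101001010111000100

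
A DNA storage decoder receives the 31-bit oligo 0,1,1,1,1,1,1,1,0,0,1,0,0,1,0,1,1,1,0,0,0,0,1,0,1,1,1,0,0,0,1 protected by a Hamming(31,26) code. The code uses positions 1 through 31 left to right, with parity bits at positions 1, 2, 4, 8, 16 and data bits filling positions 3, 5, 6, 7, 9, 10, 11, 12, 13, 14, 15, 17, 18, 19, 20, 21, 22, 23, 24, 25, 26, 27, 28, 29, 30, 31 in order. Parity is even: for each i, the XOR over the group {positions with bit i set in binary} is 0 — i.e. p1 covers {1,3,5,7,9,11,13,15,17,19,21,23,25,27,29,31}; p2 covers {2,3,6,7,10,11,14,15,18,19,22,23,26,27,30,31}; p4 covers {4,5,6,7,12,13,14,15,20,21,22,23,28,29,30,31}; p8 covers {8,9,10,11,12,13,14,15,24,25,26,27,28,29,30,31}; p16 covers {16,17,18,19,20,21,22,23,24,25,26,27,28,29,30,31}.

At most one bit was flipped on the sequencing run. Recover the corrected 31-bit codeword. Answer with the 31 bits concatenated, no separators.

s1 (pos 1,3,5,7,9,11,13,15,17,19,21,23,25,27,29,31): 0⊕1⊕1⊕1⊕0⊕1⊕0⊕0⊕1⊕0⊕0⊕1⊕1⊕1⊕0⊕1 = 1
s2 (pos 2,3,6,7,10,11,14,15,18,19,22,23,26,27,30,31): 1⊕1⊕1⊕1⊕0⊕1⊕1⊕0⊕1⊕0⊕0⊕1⊕1⊕1⊕0⊕1 = 1
s4 (pos 4,5,6,7,12,13,14,15,20,21,22,23,28,29,30,31): 1⊕1⊕1⊕1⊕0⊕0⊕1⊕0⊕0⊕0⊕0⊕1⊕0⊕0⊕0⊕1 = 1
s8 (pos 8,9,10,11,12,13,14,15,24,25,26,27,28,29,30,31): 1⊕0⊕0⊕1⊕0⊕0⊕1⊕0⊕0⊕1⊕1⊕1⊕0⊕0⊕0⊕1 = 1
s16 (pos 16,17,18,19,20,21,22,23,24,25,26,27,28,29,30,31): 1⊕1⊕1⊕0⊕0⊕0⊕0⊕1⊕0⊕1⊕1⊕1⊕0⊕0⊕0⊕1 = 0
Syndrome s16…s1 = 01111 → error at position 15.
Flip position 15: 0111111100100101110000101110001 → 0111111100100111110000101110001

0111111100100111110000101110001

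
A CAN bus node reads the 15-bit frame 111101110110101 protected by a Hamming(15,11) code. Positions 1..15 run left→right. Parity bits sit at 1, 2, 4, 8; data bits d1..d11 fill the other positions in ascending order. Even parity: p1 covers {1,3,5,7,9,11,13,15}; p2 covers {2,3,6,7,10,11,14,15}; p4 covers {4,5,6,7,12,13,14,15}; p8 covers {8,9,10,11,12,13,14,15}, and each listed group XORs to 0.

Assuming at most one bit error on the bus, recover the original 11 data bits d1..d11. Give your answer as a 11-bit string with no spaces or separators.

10110110111

s1 (pos 1,3,5,7,9,11,13,15): 1⊕1⊕0⊕1⊕0⊕1⊕1⊕1 = 0
s2 (pos 2,3,6,7,10,11,14,15): 1⊕1⊕1⊕1⊕1⊕1⊕0⊕1 = 1
s4 (pos 4,5,6,7,12,13,14,15): 1⊕0⊕1⊕1⊕0⊕1⊕0⊕1 = 1
s8 (pos 8,9,10,11,12,13,14,15): 1⊕0⊕1⊕1⊕0⊕1⊕0⊕1 = 1
Syndrome s8…s1 = 1110 → error at position 14.
Flip position 14: 111101110110101 → 111101110110111
Read data bits from positions 3,5,6,7,9,10,11,12,13,14,15: 10110110111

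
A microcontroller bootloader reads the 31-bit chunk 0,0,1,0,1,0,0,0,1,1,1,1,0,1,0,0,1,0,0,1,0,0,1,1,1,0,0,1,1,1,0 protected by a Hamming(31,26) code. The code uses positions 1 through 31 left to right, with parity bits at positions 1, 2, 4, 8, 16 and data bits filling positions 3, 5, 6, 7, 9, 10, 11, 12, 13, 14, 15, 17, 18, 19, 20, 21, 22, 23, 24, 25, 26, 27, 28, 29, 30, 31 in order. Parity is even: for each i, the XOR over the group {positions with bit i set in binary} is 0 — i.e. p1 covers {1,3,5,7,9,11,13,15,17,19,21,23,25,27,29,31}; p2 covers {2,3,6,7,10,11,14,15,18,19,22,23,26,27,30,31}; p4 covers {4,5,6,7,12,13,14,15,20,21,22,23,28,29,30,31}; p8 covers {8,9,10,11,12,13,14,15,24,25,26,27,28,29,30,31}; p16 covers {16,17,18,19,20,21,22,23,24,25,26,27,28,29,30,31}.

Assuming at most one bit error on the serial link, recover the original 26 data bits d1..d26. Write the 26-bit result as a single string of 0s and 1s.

11001111010100100111001110

s1 (pos 1,3,5,7,9,11,13,15,17,19,21,23,25,27,29,31): 0⊕1⊕1⊕0⊕1⊕1⊕0⊕0⊕1⊕0⊕0⊕1⊕1⊕0⊕1⊕0 = 0
s2 (pos 2,3,6,7,10,11,14,15,18,19,22,23,26,27,30,31): 0⊕1⊕0⊕0⊕1⊕1⊕1⊕0⊕0⊕0⊕0⊕1⊕0⊕0⊕1⊕0 = 0
s4 (pos 4,5,6,7,12,13,14,15,20,21,22,23,28,29,30,31): 0⊕1⊕0⊕0⊕1⊕0⊕1⊕0⊕1⊕0⊕0⊕1⊕1⊕1⊕1⊕0 = 0
s8 (pos 8,9,10,11,12,13,14,15,24,25,26,27,28,29,30,31): 0⊕1⊕1⊕1⊕1⊕0⊕1⊕0⊕1⊕1⊕0⊕0⊕1⊕1⊕1⊕0 = 0
s16 (pos 16,17,18,19,20,21,22,23,24,25,26,27,28,29,30,31): 0⊕1⊕0⊕0⊕1⊕0⊕0⊕1⊕1⊕1⊕0⊕0⊕1⊕1⊕1⊕0 = 0
Syndrome s16…s1 = 00000 → no error.
Read data bits from positions 3,5,6,7,9,10,11,12,13,14,15,17,18,19,20,21,22,23,24,25,26,27,28,29,30,31: 11001111010100100111001110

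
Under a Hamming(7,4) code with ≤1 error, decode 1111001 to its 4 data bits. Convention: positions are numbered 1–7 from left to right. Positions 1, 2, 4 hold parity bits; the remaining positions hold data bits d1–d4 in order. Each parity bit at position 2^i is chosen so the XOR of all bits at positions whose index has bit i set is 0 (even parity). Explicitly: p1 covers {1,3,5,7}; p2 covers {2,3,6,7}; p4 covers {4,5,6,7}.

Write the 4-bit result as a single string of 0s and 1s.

0001

s1 (pos 1,3,5,7): 1⊕1⊕0⊕1 = 1
s2 (pos 2,3,6,7): 1⊕1⊕0⊕1 = 1
s4 (pos 4,5,6,7): 1⊕0⊕0⊕1 = 0
Syndrome s4…s1 = 011 → error at position 3.
Flip position 3: 1111001 → 1101001
Read data bits from positions 3,5,6,7: 0001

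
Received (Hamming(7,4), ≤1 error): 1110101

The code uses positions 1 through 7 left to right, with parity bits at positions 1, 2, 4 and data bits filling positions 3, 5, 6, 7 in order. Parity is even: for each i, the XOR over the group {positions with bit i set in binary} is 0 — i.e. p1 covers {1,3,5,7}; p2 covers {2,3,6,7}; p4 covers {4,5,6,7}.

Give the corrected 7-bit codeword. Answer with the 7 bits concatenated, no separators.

s1 (pos 1,3,5,7): 1⊕1⊕1⊕1 = 0
s2 (pos 2,3,6,7): 1⊕1⊕0⊕1 = 1
s4 (pos 4,5,6,7): 0⊕1⊕0⊕1 = 0
Syndrome s4…s1 = 010 → error at position 2.
Flip position 2: 1110101 → 1010101

1010101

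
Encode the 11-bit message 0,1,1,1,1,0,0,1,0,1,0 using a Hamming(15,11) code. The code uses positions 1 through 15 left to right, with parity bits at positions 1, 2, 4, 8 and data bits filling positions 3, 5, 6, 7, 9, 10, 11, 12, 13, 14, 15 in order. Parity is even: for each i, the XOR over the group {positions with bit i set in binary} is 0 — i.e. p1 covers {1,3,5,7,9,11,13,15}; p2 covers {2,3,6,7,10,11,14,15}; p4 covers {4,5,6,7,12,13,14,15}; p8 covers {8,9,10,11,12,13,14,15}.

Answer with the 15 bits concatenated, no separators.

Place data at non-parity positions: p1 p2 0 p4 1 1 1 p8 1 0 0 1 0 1 0
p1 (pos 1,3,5,7,9,11,13,15): XOR of data positions = 0⊕1⊕1⊕1⊕0⊕0⊕0 = 1
p2 (pos 2,3,6,7,10,11,14,15): XOR of data positions = 0⊕1⊕1⊕0⊕0⊕1⊕0 = 1
p4 (pos 4,5,6,7,12,13,14,15): XOR of data positions = 1⊕1⊕1⊕1⊕0⊕1⊕0 = 1
p8 (pos 8,9,10,11,12,13,14,15): XOR of data positions = 1⊕0⊕0⊕1⊕0⊕1⊕0 = 1
Codeword: 110111111001010

110111111001010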